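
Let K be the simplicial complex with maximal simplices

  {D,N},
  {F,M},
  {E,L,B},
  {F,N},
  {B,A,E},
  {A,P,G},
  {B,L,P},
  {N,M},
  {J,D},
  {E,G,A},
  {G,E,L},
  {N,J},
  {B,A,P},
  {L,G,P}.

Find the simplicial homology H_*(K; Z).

K has 11 vertices, 18 edges, 8 triangles.
rank ∂_0 = 0, rank ∂_1 = 9 ⇒ b_0 = 11 − 0 − 9 = 2; all invariant factors of ∂_1 are 1 so no torsion. So H_0 ≅ Z^2.
rank ∂_1 = 9, rank ∂_2 = 7 ⇒ b_1 = 18 − 9 − 7 = 2; all invariant factors of ∂_2 are 1 so no torsion. So H_1 ≅ Z^2.
rank ∂_2 = 7, rank ∂_3 = 0 ⇒ b_2 = 8 − 7 − 0 = 1. So H_2 ≅ Z.

H_0 ≅ Z^2,  H_1 ≅ Z^2,  H_2 ≅ Z.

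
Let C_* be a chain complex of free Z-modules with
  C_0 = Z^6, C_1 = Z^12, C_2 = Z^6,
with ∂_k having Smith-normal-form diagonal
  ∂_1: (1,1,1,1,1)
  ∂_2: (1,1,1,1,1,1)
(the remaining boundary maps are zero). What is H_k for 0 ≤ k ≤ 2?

H_0 = Z,  H_1 = Z,  H_2 = 0.

H_0: b_0 = 6 − 0 − 5 = 1; torsion from ∂_1 factors > 1: none. So H_0 = Z.
H_1: b_1 = 12 − 5 − 6 = 1; torsion from ∂_2 factors > 1: none. So H_1 = Z.
H_2: b_2 = 6 − 6 − 0 = 0; torsion from ∂_3 factors > 1: none. So H_2 = 0.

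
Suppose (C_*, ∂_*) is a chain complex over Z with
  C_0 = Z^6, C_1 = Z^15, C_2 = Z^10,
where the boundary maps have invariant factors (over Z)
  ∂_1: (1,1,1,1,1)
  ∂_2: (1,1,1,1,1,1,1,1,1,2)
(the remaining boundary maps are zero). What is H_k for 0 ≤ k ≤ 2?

H_0: b_0 = 6 − 0 − 5 = 1; torsion from ∂_1 factors > 1: none. So H_0 ≅ Z.
H_1: b_1 = 15 − 5 − 10 = 0; torsion from ∂_2 factors > 1: [2]. So H_1 ≅ Z/2.
H_2: b_2 = 10 − 10 − 0 = 0; torsion from ∂_3 factors > 1: none. So H_2 ≅ 0.

H_0 ≅ Z,  H_1 ≅ Z/2,  H_2 = 0.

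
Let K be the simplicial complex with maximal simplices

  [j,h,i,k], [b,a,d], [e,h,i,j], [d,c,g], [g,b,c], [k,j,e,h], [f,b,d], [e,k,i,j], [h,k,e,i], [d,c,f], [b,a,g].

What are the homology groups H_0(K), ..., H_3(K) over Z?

Fix the vertex order a < b < c < d < e < f < g < h < i < j < k and write every simplex with vertices in increasing order. Then dim K = 3 and the simplices of K are:

  0-simplices (11): a, b, c, d, e, f, g, h, i, j, k
  1-simplices (22): ab, ad, ag, bc, bd, bf, bg, cd, cf, cg, df, dg, eh, ei, ej, ek, hi, hj, hk, ij, ik, jk
  2-simplices (16): abd, abg, bcg, bdf, cdf, cdg, ehi, ehj, ehk, eij, eik, ejk, hij, hik, hjk, ijk
  3-simplices (5): ehij, ehik, ehjk, eijk, hijk

giving chain groups C_0 ≅ Z^11, C_1 ≅ Z^22, C_2 ≅ Z^16, C_3 ≅ Z^5.

The boundary map ∂_1: C_1 → C_0 is given by ∂[p,q] = [q] − [p]. For instance
  ∂cf = f − c.
As a 11×22 matrix over Z this has rank 9, with invariant factors (1,1,1,1,1,1,1,1,1).

The boundary map ∂_2: C_2 → C_1 maps a triangle to the signed sum of its edges. For instance
  ∂hjk = jk − hk + hj,
  ∂eij = ij − ej + ei.
As a 22×16 matrix over Z this has rank 12, with invariant factors (1,1,1,1,1,1,1,1,1,1,1,1).

Boundary ∂_3: C_3 → C_2 sends each 3-simplex σ to the alternating sum Σ_i (−1)^i (σ with its i-th vertex removed). For instance
  ∂ehij = hij − eij + ehj − ehi,
  ∂ehik = hik − eik + ehk − ehi.
As a 16×5 matrix over Z this has rank 4, with invariant factors (1,1,1,1).

From H_k ≅ ker(∂_k) / im(∂_{k+1}) we obtain:

  H_0: rank C_0 − rank ∂_1 = 11 − 9 = 2, and the invariant factors of ∂_1 are all 1, so H_0 ≅ Z^2.
  H_1: rank ker ∂_1 − rank ∂_2 = (22 − 9) − 12 = 1, and the invariant factors of ∂_2 are all 1, so H_1 ≅ Z.
  H_2: rank ker ∂_2 − rank ∂_3 = (16 − 12) − 4 = 0, and the invariant factors of ∂_3 are all 1, so H_2 ≅ 0.
  H_3: rank ker ∂_3 − rank ∂_4 = (5 − 4) − 0 = 1, and there is no ∂_4, so H_3 ≅ Z.

As a check, the Euler characteristic is 11 − 22 + 16 − 5 = 0, which agrees with 2 − 1 + 0 − 1 = 0.

H_0 = Z^2,  H_1 = Z,  H_2 = 0,  H_3 = Z.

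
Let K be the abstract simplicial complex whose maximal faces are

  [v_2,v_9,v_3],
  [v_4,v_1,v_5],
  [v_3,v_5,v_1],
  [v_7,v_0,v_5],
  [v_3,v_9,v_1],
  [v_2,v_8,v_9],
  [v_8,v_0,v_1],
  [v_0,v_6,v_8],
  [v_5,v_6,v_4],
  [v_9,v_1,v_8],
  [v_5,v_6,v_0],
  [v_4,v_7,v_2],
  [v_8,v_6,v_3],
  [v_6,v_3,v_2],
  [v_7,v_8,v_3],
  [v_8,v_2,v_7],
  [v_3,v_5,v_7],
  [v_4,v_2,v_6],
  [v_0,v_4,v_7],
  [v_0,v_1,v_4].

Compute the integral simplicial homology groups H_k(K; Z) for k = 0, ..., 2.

H_0 ≅ Z,  H_1 ≅ Z ⊕ Z/2,  H_2 = 0.

Fix the vertex order v_0 < v_1 < v_2 < v_3 < v_4 < v_5 < v_6 < v_7 < v_8 < v_9 and write every simplex with vertices in increasing order. Then dim K = 2 and the simplices of K are:

  0-simplices (10): [v_0], [v_1], [v_2], [v_3], [v_4], [v_5], [v_6], [v_7], [v_8], [v_9]
  1-simplices (30): (30 of them)
  2-simplices (20): (20 of them)

Hence C_0 ≅ Z^10, C_1 ≅ Z^30, C_2 ≅ Z^20.

Boundary ∂_1: C_1 → C_0 maps an edge to its endpoints' difference, ∂[p,q] = q − p. For instance
  ∂[v_0,v_7] = [v_7] − [v_0].
The 10×30 boundary matrix has rank 9 and Smith normal form diag(1,1,1,1,1,1,1,1,1).

∂_2: C_2 → C_1 maps a triangle to the signed sum of its edges. For instance
  ∂[v_2,v_3,v_9] = [v_3,v_9] − [v_2,v_9] + [v_2,v_3],
  ∂[v_2,v_7,v_8] = [v_7,v_8] − [v_2,v_8] + [v_2,v_7].
The 30×20 boundary matrix has rank 20 and Smith normal form diag(1,1,1,1,1,1,1,1,1,1,1,1,1,1,1,1,1,1,1,2).

From H_k ≅ ker(∂_k) / im(∂_{k+1}) we obtain:

  H_0: rank C_0 − rank ∂_1 = 10 − 9 = 1, and the invariant factors of ∂_1 are all 1, so H_0 ≅ Z.
  H_1: rank ker ∂_1 − rank ∂_2 = (30 − 9) − 20 = 1, and ∂_2 has invariant factor 2 > 1, so H_1 ≅ Z ⊕ Z/2.
  H_2: rank ker ∂_2 − rank ∂_3 = (20 − 20) − 0 = 0, and there is no ∂_3, so H_2 ≅ 0.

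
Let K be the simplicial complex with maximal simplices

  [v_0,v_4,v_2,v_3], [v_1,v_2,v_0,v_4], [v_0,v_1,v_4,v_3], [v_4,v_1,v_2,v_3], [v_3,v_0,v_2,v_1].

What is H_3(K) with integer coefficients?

We work with the vertex ordering v_0 < v_1 < v_2 < v_3 < v_4. The simplices of K, each written with vertices in increasing order, are:

  0-simplices (5): [v_0], [v_1], [v_2], [v_3], [v_4]
  1-simplices (10): [v_0,v_1], [v_0,v_2], [v_0,v_3], [v_0,v_4], [v_1,v_2], [v_1,v_3], [v_1,v_4], [v_2,v_3], [v_2,v_4], [v_3,v_4]
  2-simplices (10): [v_0,v_1,v_2], [v_0,v_1,v_3], [v_0,v_1,v_4], [v_0,v_2,v_3], [v_0,v_2,v_4], [v_0,v_3,v_4], [v_1,v_2,v_3], [v_1,v_2,v_4], [v_1,v_3,v_4], [v_2,v_3,v_4]
  3-simplices (5): [v_0,v_1,v_2,v_3], [v_0,v_1,v_2,v_4], [v_0,v_1,v_3,v_4], [v_0,v_2,v_3,v_4], [v_1,v_2,v_3,v_4]

Hence C_0 ≅ Z^5, C_1 ≅ Z^10, C_2 ≅ Z^10, C_3 ≅ Z^5.

Boundary ∂_1: C_1 → C_0 sends each edge [p,q] (with p < q) to q − p. For instance
  ∂[v_0,v_3] = [v_3] − [v_0].
This gives a 5×10 integer matrix of rank 4; reducing to Smith normal form yields diagonal entries (1,1,1,1).

∂_2: C_2 → C_1 maps a triangle to the signed sum of its edges. For instance
  ∂[v_0,v_1,v_4] = [v_1,v_4] − [v_0,v_4] + [v_0,v_1],
  ∂[v_0,v_2,v_4] = [v_2,v_4] − [v_0,v_4] + [v_0,v_2].
The 10×10 boundary matrix has rank 6 and Smith normal form diag(1,1,1,1,1,1).

∂_3: C_3 → C_2 sends each 3-simplex σ to the alternating sum Σ_i (−1)^i (σ with its i-th vertex removed). For instance
  ∂[v_0,v_1,v_2,v_4] = [v_1,v_2,v_4] − [v_0,v_2,v_4] + [v_0,v_1,v_4] − [v_0,v_1,v_2],
  ∂[v_1,v_2,v_3,v_4] = [v_2,v_3,v_4] − [v_1,v_3,v_4] + [v_1,v_2,v_4] − [v_1,v_2,v_3].
The resulting 10×5 matrix has rank 4, and its Smith normal form has invariant factors (1,1,1,1).

Now H_k = ker ∂_k / im ∂_{k+1}, so:

  H_3: rank ker ∂_3 − rank ∂_4 = (5 − 4) − 0 = 1, and there is no ∂_4, so H_3 ≅ Z.

H_3 = Z.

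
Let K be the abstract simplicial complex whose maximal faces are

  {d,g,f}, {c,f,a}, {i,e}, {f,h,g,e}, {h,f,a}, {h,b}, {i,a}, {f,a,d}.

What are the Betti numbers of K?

b_0 = 1, b_1 = 1, b_2 = 0, b_3 = 0.

Take the total order a < b < c < d < e < f < g < h < i on the vertex set. Then K (dimension 3) consists of the simplices:

  0-simplices (9): a, b, c, d, e, f, g, h, i
  1-simplices (16): ac, ad, af, ah, ai, bh, cf, df, dg, ef, eg, eh, ei, fg, fh, gh
  2-simplices (8): acf, adf, afh, dfg, efg, efh, egh, fgh
  3-simplices (1): efgh

giving chain groups C_0 ≅ Z^9, C_1 ≅ Z^16, C_2 ≅ Z^8, C_3 ≅ Z^1.

Boundary ∂_1: C_1 → C_0 maps an edge to its endpoints' difference, ∂[p,q] = q − p. For instance
  ∂ad = d − a.
The 9×16 boundary matrix has rank 8 and Smith normal form diag(1,1,1,1,1,1,1,1).

∂_2: C_2 → C_1 sends each 2-simplex [p,q,r] to [q,r] − [p,r] + [p,q]. For instance
  ∂efh = fh − eh + ef,
  ∂dfg = fg − dg + df.
This gives a 16×8 integer matrix of rank 7; reducing to Smith normal form yields diagonal entries (1,1,1,1,1,1,1).

The boundary map ∂_3: C_3 → C_2 sends each 3-simplex σ to the alternating sum Σ_i (−1)^i (σ with its i-th vertex removed). For instance
  ∂efgh = fgh − egh + efh − efg.
As a 8×1 matrix over Z this has rank 1, with invariant factors (1).

Reading off H_k = ker ∂_k / im ∂_{k+1}:

  H_0: rank C_0 − rank ∂_1 = 9 − 8 = 1, and the invariant factors of ∂_1 are all 1, so H_0 ≅ Z.
  H_1: rank ker ∂_1 − rank ∂_2 = (16 − 8) − 7 = 1, and the invariant factors of ∂_2 are all 1, so H_1 ≅ Z.
  H_2: rank ker ∂_2 − rank ∂_3 = (8 − 7) − 1 = 0, and the invariant factors of ∂_3 are all 1, so H_2 ≅ 0.
  H_3: rank ker ∂_3 − rank ∂_4 = (1 − 1) − 0 = 0, and there is no ∂_4, so H_3 ≅ 0.

As a check, the Euler characteristic is 9 − 16 + 8 − 1 = 0, which agrees with 1 − 1 + 0 − 0 = 0.

Hence the Betti numbers are b_0 = 1, b_1 = 1, b_2 = 0, b_3 = 0.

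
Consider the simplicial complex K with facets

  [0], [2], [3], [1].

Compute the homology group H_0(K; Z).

H_0 = Z^4.

Order the vertices as 0 < 1 < 2 < 3. Listing each simplex with vertices in this order, K has dimension 0 with simplices:

  0-simplices (4): [0], [1], [2], [3]

Hence C_0 ≅ Z^4.

From H_k ≅ ker(∂_k) / im(∂_{k+1}) we obtain:

  H_0: rank C_0 − rank ∂_1 = 4 − 0 = 4, and there is no ∂_1, so H_0 ≅ Z^4.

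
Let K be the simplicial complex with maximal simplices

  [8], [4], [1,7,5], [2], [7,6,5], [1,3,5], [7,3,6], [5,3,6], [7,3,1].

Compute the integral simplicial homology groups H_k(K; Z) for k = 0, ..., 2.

K has 8 vertices, 9 edges, 6 triangles.
rank ∂_0 = 0, rank ∂_1 = 4 ⇒ b_0 = 8 − 0 − 4 = 4; all invariant factors of ∂_1 are 1 so no torsion. So H_0 = Z^4.
rank ∂_1 = 4, rank ∂_2 = 5 ⇒ b_1 = 9 − 4 − 5 = 0; all invariant factors of ∂_2 are 1 so no torsion. So H_1 = 0.
rank ∂_2 = 5, rank ∂_3 = 0 ⇒ b_2 = 6 − 5 − 0 = 1. So H_2 = Z.

H_0 = Z^4,  H_1 = 0,  H_2 = Z.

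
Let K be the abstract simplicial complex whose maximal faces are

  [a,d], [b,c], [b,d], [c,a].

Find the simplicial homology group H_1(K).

H_1 ≅ Z.

Order the vertices as a < b < c < d. Listing each simplex with vertices in this order, K has dimension 1 with simplices:

  0-simplices (4): a, b, c, d
  1-simplices (4): ac, ad, bc, bd

so the chain groups are C_0 ≅ Z^4, C_1 ≅ Z^4.

The boundary map ∂_1: C_1 → C_0 sends each edge [p,q] (with p < q) to q − p. For instance
  ∂ac = c − a.
As a 4×4 matrix over Z this has rank 3, with invariant factors (1,1,1).

Reading off H_k = ker ∂_k / im ∂_{k+1}:

  H_1: rank ker ∂_1 − rank ∂_2 = (4 − 3) − 0 = 1, and there is no ∂_2, so H_1 = Z.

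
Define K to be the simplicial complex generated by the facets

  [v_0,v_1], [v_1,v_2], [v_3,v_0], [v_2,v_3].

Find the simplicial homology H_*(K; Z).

Take the total order v_0 < v_1 < v_2 < v_3 on the vertex set. Then K (dimension 1) consists of the simplices:

  0-simplices (4): [v_0], [v_1], [v_2], [v_3]
  1-simplices (4): [v_0,v_1], [v_0,v_3], [v_1,v_2], [v_2,v_3]

so the chain groups are C_0 ≅ Z^4, C_1 ≅ Z^4.

Boundary ∂_1: C_1 → C_0 is given by ∂[p,q] = [q] − [p].
As a 4×4 matrix over Z this has rank 3, with invariant factors (1,1,1).

Computing H_k = (kernel of ∂_k) / (image of ∂_{k+1}):

  H_0: rank C_0 − rank ∂_1 = 4 − 3 = 1, and the invariant factors of ∂_1 are all 1, so H_0 ≅ Z.
  H_1: rank ker ∂_1 − rank ∂_2 = (4 − 3) − 0 = 1, and there is no ∂_2, so H_1 ≅ Z.

H_0 = Z,  H_1 = Z.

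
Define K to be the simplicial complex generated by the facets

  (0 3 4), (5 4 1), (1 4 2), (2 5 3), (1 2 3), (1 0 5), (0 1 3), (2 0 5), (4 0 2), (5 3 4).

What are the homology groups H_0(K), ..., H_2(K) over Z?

Fix the vertex order 0 < 1 < 2 < 3 < 4 < 5 and write every simplex with vertices in increasing order. Then dim K = 2 and the simplices of K are:

  0-simplices (6): [0], [1], [2], [3], [4], [5]
  1-simplices (15): [0,1], [0,2], [0,3], [0,4], [0,5], [1,2], [1,3], [1,4], [1,5], [2,3], [2,4], [2,5], [3,4], [3,5], [4,5]
  2-simplices (10): [0,1,3], [0,1,5], [0,2,4], [0,2,5], [0,3,4], [1,2,3], [1,2,4], [1,4,5], [2,3,5], [3,4,5]

Hence C_0 ≅ Z^6, C_1 ≅ Z^15, C_2 ≅ Z^10.

∂_1: C_1 → C_0 is given by ∂[p,q] = [q] − [p]. For instance
  ∂[1,3] = [3] − [1].
The 6×15 boundary matrix has rank 5 and Smith normal form diag(1,1,1,1,1).

∂_2: C_2 → C_1 sends each 2-simplex [p,q,r] to [q,r] − [p,r] + [p,q]. For instance
  ∂[0,1,3] = [1,3] − [0,3] + [0,1],
  ∂[0,2,4] = [2,4] − [0,4] + [0,2].
The resulting 15×10 matrix has rank 10, and its Smith normal form has invariant factors (1,1,1,1,1,1,1,1,1,2).

Computing H_k = (kernel of ∂_k) / (image of ∂_{k+1}):

  H_0: rank C_0 − rank ∂_1 = 6 − 5 = 1, and the invariant factors of ∂_1 are all 1, so H_0 ≅ Z.
  H_1: rank ker ∂_1 − rank ∂_2 = (15 − 5) − 10 = 0, and ∂_2 has invariant factor 2 > 1, so H_1 ≅ Z/2Z.
  H_2: rank ker ∂_2 − rank ∂_3 = (10 − 10) − 0 = 0, and there is no ∂_3, so H_2 ≅ 0.

H_0 ≅ Z,  H_1 ≅ Z/2Z,  H_2 = 0.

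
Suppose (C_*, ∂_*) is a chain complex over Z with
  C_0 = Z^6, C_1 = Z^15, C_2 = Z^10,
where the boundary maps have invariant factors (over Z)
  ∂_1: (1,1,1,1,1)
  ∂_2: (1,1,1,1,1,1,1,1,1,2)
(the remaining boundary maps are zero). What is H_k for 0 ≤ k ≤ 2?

H_0: b_0 = 6 − 0 − 5 = 1; torsion from ∂_1 factors > 1: none. So H_0 = Z.
H_1: b_1 = 15 − 5 − 10 = 0; torsion from ∂_2 factors > 1: [2]. So H_1 = Z/2.
H_2: b_2 = 10 − 10 − 0 = 0; torsion from ∂_3 factors > 1: none. So H_2 = 0.

H_0 = Z,  H_1 = Z/2,  H_2 = 0.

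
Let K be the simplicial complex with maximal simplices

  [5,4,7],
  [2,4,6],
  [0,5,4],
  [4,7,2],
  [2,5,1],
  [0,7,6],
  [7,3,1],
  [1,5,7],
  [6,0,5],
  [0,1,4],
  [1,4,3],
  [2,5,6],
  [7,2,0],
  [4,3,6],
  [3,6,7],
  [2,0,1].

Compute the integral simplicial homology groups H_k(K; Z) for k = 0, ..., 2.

H_0 ≅ Z,  H_1 ≅ Z^2,  H_2 ≅ Z.

We work with the vertex ordering 0 < 1 < 2 < 3 < 4 < 5 < 6 < 7. The simplices of K, each written with vertices in increasing order, are:

  0-simplices (8): [0], [1], [2], [3], [4], [5], [6], [7]
  1-simplices (24): (24 of them)
  2-simplices (16): [0,1,2], [0,1,4], [0,2,7], [0,4,5], [0,5,6], [0,6,7], [1,2,5], [1,3,4], [1,3,7], [1,5,7], [2,4,6], [2,4,7], [2,5,6], [3,4,6], [3,6,7], [4,5,7]

so the chain groups are C_0 ≅ Z^8, C_1 ≅ Z^24, C_2 ≅ Z^16.

∂_1: C_1 → C_0 sends each edge [p,q] (with p < q) to q − p.
The resulting 8×24 matrix has rank 7, and its Smith normal form has invariant factors (1,1,1,1,1,1,1).

The boundary map ∂_2: C_2 → C_1 sends each 2-simplex [p,q,r] to [q,r] − [p,r] + [p,q]. For instance
  ∂[0,1,2] = [1,2] − [0,2] + [0,1],
  ∂[0,6,7] = [6,7] − [0,7] + [0,6].
The resulting 24×16 matrix has rank 15, and its Smith normal form has invariant factors (1,1,1,1,1,1,1,1,1,1,1,1,1,1,1).

Now H_k = ker ∂_k / im ∂_{k+1}, so:

  H_0: rank C_0 − rank ∂_1 = 8 − 7 = 1, and the invariant factors of ∂_1 are all 1, so H_0 ≅ Z.
  H_1: rank ker ∂_1 − rank ∂_2 = (24 − 7) − 15 = 2, and the invariant factors of ∂_2 are all 1, so H_1 ≅ Z^2.
  H_2: rank ker ∂_2 − rank ∂_3 = (16 − 15) − 0 = 1, and there is no ∂_3, so H_2 ≅ Z.

(K is a triangulation of the torus T^2.)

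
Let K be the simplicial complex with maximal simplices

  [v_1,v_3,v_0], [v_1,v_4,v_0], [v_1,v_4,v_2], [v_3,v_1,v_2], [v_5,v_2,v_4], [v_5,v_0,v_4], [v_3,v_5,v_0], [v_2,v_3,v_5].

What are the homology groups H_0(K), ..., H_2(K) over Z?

H_0 = Z,  H_1 = 0,  H_2 = Z.

Fix the vertex order v_0 < v_1 < v_2 < v_3 < v_4 < v_5 and write every simplex with vertices in increasing order. Then dim K = 2 and the simplices of K are:

  0-simplices (6): [v_0], [v_1], [v_2], [v_3], [v_4], [v_5]
  1-simplices (12): [v_0,v_1], [v_0,v_3], [v_0,v_4], [v_0,v_5], [v_1,v_2], [v_1,v_3], [v_1,v_4], [v_2,v_3], [v_2,v_4], [v_2,v_5], [v_3,v_5], [v_4,v_5]
  2-simplices (8): [v_0,v_1,v_3], [v_0,v_1,v_4], [v_0,v_3,v_5], [v_0,v_4,v_5], [v_1,v_2,v_3], [v_1,v_2,v_4], [v_2,v_3,v_5], [v_2,v_4,v_5]

Hence C_0 ≅ Z^6, C_1 ≅ Z^12, C_2 ≅ Z^8.

∂_1: C_1 → C_0 sends each edge [p,q] (with p < q) to q − p. For instance
  ∂[v_1,v_2] = [v_2] − [v_1].
This gives a 6×12 integer matrix of rank 5; reducing to Smith normal form yields diagonal entries (1,1,1,1,1).

Boundary ∂_2: C_2 → C_1 sends each 2-simplex [p,q,r] to [q,r] − [p,r] + [p,q]. For instance
  ∂[v_0,v_1,v_4] = [v_1,v_4] − [v_0,v_4] + [v_0,v_1],
  ∂[v_0,v_1,v_3] = [v_1,v_3] − [v_0,v_3] + [v_0,v_1].
The 12×8 boundary matrix has rank 7 and Smith normal form diag(1,1,1,1,1,1,1).

Now H_k = ker ∂_k / im ∂_{k+1}, so:

  H_0: rank C_0 − rank ∂_1 = 6 − 5 = 1, and the invariant factors of ∂_1 are all 1, so H_0 = Z.
  H_1: rank ker ∂_1 − rank ∂_2 = (12 − 5) − 7 = 0, and the invariant factors of ∂_2 are all 1, so H_1 = 0.
  H_2: rank ker ∂_2 − rank ∂_3 = (8 − 7) − 0 = 1, and there is no ∂_3, so H_2 = Z.

As a check, the Euler characteristic is 6 − 12 + 8 = 2, which agrees with 1 − 0 + 1 = 2.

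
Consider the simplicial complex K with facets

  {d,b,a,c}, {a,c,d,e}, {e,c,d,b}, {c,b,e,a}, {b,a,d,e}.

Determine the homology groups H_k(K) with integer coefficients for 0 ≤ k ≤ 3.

H_0 ≅ Z,  H_1 = 0,  H_2 = 0,  H_3 ≅ Z.

Fix the vertex order a < b < c < d < e and write every simplex with vertices in increasing order. Then dim K = 3 and the simplices of K are:

  0-simplices (5): a, b, c, d, e
  1-simplices (10): ab, ac, ad, ae, bc, bd, be, cd, ce, de
  2-simplices (10): abc, abd, abe, acd, ace, ade, bcd, bce, bde, cde
  3-simplices (5): abcd, abce, abde, acde, bcde

giving chain groups C_0 ≅ Z^5, C_1 ≅ Z^10, C_2 ≅ Z^10, C_3 ≅ Z^5.

∂_1: C_1 → C_0 sends each edge [p,q] (with p < q) to q − p. For instance
  ∂ad = d − a.
The 5×10 boundary matrix has rank 4 and Smith normal form diag(1,1,1,1).

Boundary ∂_2: C_2 → C_1 acts by ∂[p,q,r] = [q,r] − [p,r] + [p,q]. For instance
  ∂ace = ce − ae + ac,
  ∂abd = bd − ad + ab.
The resulting 10×10 matrix has rank 6, and its Smith normal form has invariant factors (1,1,1,1,1,1).

The boundary map ∂_3: C_3 → C_2 sends each 3-simplex σ to the alternating sum Σ_i (−1)^i (σ with its i-th vertex removed). For instance
  ∂abde = bde − ade + abe − abd,
  ∂bcde = cde − bde + bce − bcd.
As a 10×5 matrix over Z this has rank 4, with invariant factors (1,1,1,1).

Reading off H_k = ker ∂_k / im ∂_{k+1}:

  H_0: rank C_0 − rank ∂_1 = 5 − 4 = 1, and the invariant factors of ∂_1 are all 1, so H_0 = Z.
  H_1: rank ker ∂_1 − rank ∂_2 = (10 − 4) − 6 = 0, and the invariant factors of ∂_2 are all 1, so H_1 = 0.
  H_2: rank ker ∂_2 − rank ∂_3 = (10 − 6) − 4 = 0, and the invariant factors of ∂_3 are all 1, so H_2 = 0.
  H_3: rank ker ∂_3 − rank ∂_4 = (5 − 4) − 0 = 1, and there is no ∂_4, so H_3 = Z.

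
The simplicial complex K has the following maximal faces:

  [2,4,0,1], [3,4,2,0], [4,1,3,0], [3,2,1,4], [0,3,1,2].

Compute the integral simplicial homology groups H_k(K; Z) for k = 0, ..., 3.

Take the total order 0 < 1 < 2 < 3 < 4 on the vertex set. Then K (dimension 3) consists of the simplices:

  0-simplices (5): [0], [1], [2], [3], [4]
  1-simplices (10): [0,1], [0,2], [0,3], [0,4], [1,2], [1,3], [1,4], [2,3], [2,4], [3,4]
  2-simplices (10): [0,1,2], [0,1,3], [0,1,4], [0,2,3], [0,2,4], [0,3,4], [1,2,3], [1,2,4], [1,3,4], [2,3,4]
  3-simplices (5): [0,1,2,3], [0,1,2,4], [0,1,3,4], [0,2,3,4], [1,2,3,4]

so the chain groups are C_0 ≅ Z^5, C_1 ≅ Z^10, C_2 ≅ Z^10, C_3 ≅ Z^5.

The boundary map ∂_1: C_1 → C_0 is given by ∂[p,q] = [q] − [p].
This gives a 5×10 integer matrix of rank 4; reducing to Smith normal form yields diagonal entries (1,1,1,1).

∂_2: C_2 → C_1 acts by ∂[p,q,r] = [q,r] − [p,r] + [p,q]. For instance
  ∂[2,3,4] = [3,4] − [2,4] + [2,3],
  ∂[0,1,2] = [1,2] − [0,2] + [0,1].
As a 10×10 matrix over Z this has rank 6, with invariant factors (1,1,1,1,1,1).

Boundary ∂_3: C_3 → C_2 sends each 3-simplex σ to the alternating sum Σ_i (−1)^i (σ with its i-th vertex removed). For instance
  ∂[1,2,3,4] = [2,3,4] − [1,3,4] + [1,2,4] − [1,2,3],
  ∂[0,1,3,4] = [1,3,4] − [0,3,4] + [0,1,4] − [0,1,3].
The resulting 10×5 matrix has rank 4, and its Smith normal form has invariant factors (1,1,1,1).

Reading off H_k = ker ∂_k / im ∂_{k+1}:

  H_0: rank C_0 − rank ∂_1 = 5 − 4 = 1, and the invariant factors of ∂_1 are all 1, so H_0 = Z.
  H_1: rank ker ∂_1 − rank ∂_2 = (10 − 4) − 6 = 0, and the invariant factors of ∂_2 are all 1, so H_1 = 0.
  H_2: rank ker ∂_2 − rank ∂_3 = (10 − 6) − 4 = 0, and the invariant factors of ∂_3 are all 1, so H_2 = 0.
  H_3: rank ker ∂_3 − rank ∂_4 = (5 − 4) − 0 = 1, and there is no ∂_4, so H_3 = Z.

H_0 ≅ Z,  H_1 = 0,  H_2 = 0,  H_3 ≅ Z.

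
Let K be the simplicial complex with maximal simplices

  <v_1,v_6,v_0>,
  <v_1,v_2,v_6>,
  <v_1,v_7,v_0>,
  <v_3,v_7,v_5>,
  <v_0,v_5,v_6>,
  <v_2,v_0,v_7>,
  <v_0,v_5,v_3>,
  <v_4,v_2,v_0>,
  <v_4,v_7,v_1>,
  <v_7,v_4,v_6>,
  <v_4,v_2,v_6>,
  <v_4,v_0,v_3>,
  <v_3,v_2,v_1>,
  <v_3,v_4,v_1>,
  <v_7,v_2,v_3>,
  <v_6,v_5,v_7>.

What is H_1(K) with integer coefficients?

We work with the vertex ordering v_0 < v_1 < v_2 < v_3 < v_4 < v_5 < v_6 < v_7. The simplices of K, each written with vertices in increasing order, are:

  0-simplices (8): [v_0], [v_1], [v_2], [v_3], [v_4], [v_5], [v_6], [v_7]
  1-simplices (24): (24 of them)
  2-simplices (16): (16 of them)

Hence C_0 ≅ Z^8, C_1 ≅ Z^24, C_2 ≅ Z^16.

Boundary ∂_1: C_1 → C_0 sends each edge [p,q] (with p < q) to q − p. For instance
  ∂[v_5,v_7] = [v_7] − [v_5].
As a 8×24 matrix over Z this has rank 7, with invariant factors (1,1,1,1,1,1,1).

Boundary ∂_2: C_2 → C_1 sends each 2-simplex [p,q,r] to [q,r] − [p,r] + [p,q]. For instance
  ∂[v_1,v_3,v_4] = [v_3,v_4] − [v_1,v_4] + [v_1,v_3],
  ∂[v_2,v_4,v_6] = [v_4,v_6] − [v_2,v_6] + [v_2,v_4].
This gives a 24×16 integer matrix of rank 15; reducing to Smith normal form yields diagonal entries (1,1,1,1,1,1,1,1,1,1,1,1,1,1,1).

From H_k ≅ ker(∂_k) / im(∂_{k+1}) we obtain:

  H_1: rank ker ∂_1 − rank ∂_2 = (24 − 7) − 15 = 2, and the invariant factors of ∂_2 are all 1, so H_1 = Z^2.

H_1 ≅ Z^2.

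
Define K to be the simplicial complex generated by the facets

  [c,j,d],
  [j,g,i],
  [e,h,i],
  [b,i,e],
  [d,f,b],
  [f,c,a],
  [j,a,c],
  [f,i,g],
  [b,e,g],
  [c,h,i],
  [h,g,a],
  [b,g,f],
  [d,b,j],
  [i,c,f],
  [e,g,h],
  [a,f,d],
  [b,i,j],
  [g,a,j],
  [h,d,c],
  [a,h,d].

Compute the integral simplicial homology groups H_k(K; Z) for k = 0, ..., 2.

H_0 ≅ Z,  H_1 ≅ Z ⊕ Z/2,  H_2 = 0.

We work with the vertex ordering a < b < c < d < e < f < g < h < i < j. The simplices of K, each written with vertices in increasing order, are:

  0-simplices (10): a, b, c, d, e, f, g, h, i, j
  1-simplices (30): ac, ad, af, ag, ah, aj, bd, be, bf, bg, bi, bj, cd, cf, ch, ci, cj, df, dh, dj, eg, eh, ei, fg, fi, gh, gi, gj, hi, ij
  2-simplices (20): acf, acj, adf, adh, agh, agj, bdf, bdj, beg, bei, bfg, bij, cdh, cdj, cfi, chi, egh, ehi, fgi, gij

so the chain groups are C_0 ≅ Z^10, C_1 ≅ Z^30, C_2 ≅ Z^20.

The boundary map ∂_1: C_1 → C_0 is given by ∂[p,q] = [q] − [p].
This gives a 10×30 integer matrix of rank 9; reducing to Smith normal form yields diagonal entries (1,1,1,1,1,1,1,1,1).

Boundary ∂_2: C_2 → C_1 sends each 2-simplex [p,q,r] to [q,r] − [p,r] + [p,q]. For instance
  ∂cdh = dh − ch + cd,
  ∂egh = gh − eh + eg.
This gives a 30×20 integer matrix of rank 20; reducing to Smith normal form yields diagonal entries (1,1,1,1,1,1,1,1,1,1,1,1,1,1,1,1,1,1,1,2).

Now H_k = ker ∂_k / im ∂_{k+1}, so:

  H_0: rank C_0 − rank ∂_1 = 10 − 9 = 1, and the invariant factors of ∂_1 are all 1, so H_0 ≅ Z.
  H_1: rank ker ∂_1 − rank ∂_2 = (30 − 9) − 20 = 1, and ∂_2 has invariant factor 2 > 1, so H_1 ≅ Z ⊕ Z/2.
  H_2: rank ker ∂_2 − rank ∂_3 = (20 − 20) − 0 = 0, and there is no ∂_3, so H_2 ≅ 0.

As a check, the Euler characteristic is 10 − 30 + 20 = 0, which agrees with 1 − 1 + 0 = 0.
(K is a triangulation of the Klein bottle.)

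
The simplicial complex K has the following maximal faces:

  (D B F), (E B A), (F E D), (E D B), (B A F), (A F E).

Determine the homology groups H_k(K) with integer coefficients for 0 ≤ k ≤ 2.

H_0 = Z,  H_1 = 0,  H_2 = Z.

Order the vertices as A < B < D < E < F. Listing each simplex with vertices in this order, K has dimension 2 with simplices:

  0-simplices (5): A, B, D, E, F
  1-simplices (9): AB, AE, AF, BD, BE, BF, DE, DF, EF
  2-simplices (6): ABE, ABF, AEF, BDE, BDF, DEF

giving chain groups C_0 ≅ Z^5, C_1 ≅ Z^9, C_2 ≅ Z^6.

∂_1: C_1 → C_0 sends each edge [p,q] (with p < q) to q − p. For instance
  ∂AE = E − A.
This gives a 5×9 integer matrix of rank 4; reducing to Smith normal form yields diagonal entries (1,1,1,1).

The boundary map ∂_2: C_2 → C_1 acts by ∂[p,q,r] = [q,r] − [p,r] + [p,q]. For instance
  ∂BDE = DE − BE + BD,
  ∂AEF = EF − AF + AE.
The 9×6 boundary matrix has rank 5 and Smith normal form diag(1,1,1,1,1).

Computing H_k = (kernel of ∂_k) / (image of ∂_{k+1}):

  H_0: rank C_0 − rank ∂_1 = 5 − 4 = 1, and the invariant factors of ∂_1 are all 1, so H_0 ≅ Z.
  H_1: rank ker ∂_1 − rank ∂_2 = (9 − 4) − 5 = 0, and the invariant factors of ∂_2 are all 1, so H_1 ≅ 0.
  H_2: rank ker ∂_2 − rank ∂_3 = (6 − 5) − 0 = 1, and there is no ∂_3, so H_2 ≅ Z.

(K is a triangulation of the 2-sphere S^2.)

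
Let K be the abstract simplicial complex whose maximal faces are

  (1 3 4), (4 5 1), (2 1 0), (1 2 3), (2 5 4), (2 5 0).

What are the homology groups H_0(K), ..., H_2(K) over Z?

K has 6 vertices, 12 edges, 6 triangles.
rank ∂_0 = 0, rank ∂_1 = 5 ⇒ b_0 = 6 − 0 − 5 = 1; all invariant factors of ∂_1 are 1 so no torsion. So H_0 ≅ Z.
rank ∂_1 = 5, rank ∂_2 = 6 ⇒ b_1 = 12 − 5 − 6 = 1; all invariant factors of ∂_2 are 1 so no torsion. So H_1 ≅ Z.
rank ∂_2 = 6, rank ∂_3 = 0 ⇒ b_2 = 6 − 6 − 0 = 0. So H_2 ≅ 0.

H_0 = Z,  H_1 = Z,  H_2 = 0.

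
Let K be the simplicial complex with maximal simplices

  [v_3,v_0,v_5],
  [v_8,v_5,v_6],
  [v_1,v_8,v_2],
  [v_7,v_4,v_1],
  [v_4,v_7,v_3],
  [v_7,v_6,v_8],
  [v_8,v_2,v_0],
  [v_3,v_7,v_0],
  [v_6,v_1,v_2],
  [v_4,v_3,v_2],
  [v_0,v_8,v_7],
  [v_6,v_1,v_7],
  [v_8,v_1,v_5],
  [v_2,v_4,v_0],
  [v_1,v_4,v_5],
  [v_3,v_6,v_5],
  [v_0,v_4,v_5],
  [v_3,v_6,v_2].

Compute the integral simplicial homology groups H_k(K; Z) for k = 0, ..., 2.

We work with the vertex ordering v_0 < v_1 < v_2 < v_3 < v_4 < v_5 < v_6 < v_7 < v_8. The simplices of K, each written with vertices in increasing order, are:

  0-simplices (9): [v_0], [v_1], [v_2], [v_3], [v_4], [v_5], [v_6], [v_7], [v_8]
  1-simplices (27): (27 of them)
  2-simplices (18): (18 of them)

giving chain groups C_0 ≅ Z^9, C_1 ≅ Z^27, C_2 ≅ Z^18.

The boundary map ∂_1: C_1 → C_0 maps an edge to its endpoints' difference, ∂[p,q] = q − p. For instance
  ∂[v_5,v_8] = [v_8] − [v_5].
This gives a 9×27 integer matrix of rank 8; reducing to Smith normal form yields diagonal entries (1,1,1,1,1,1,1,1).

∂_2: C_2 → C_1 acts by ∂[p,q,r] = [q,r] − [p,r] + [p,q]. For instance
  ∂[v_3,v_5,v_6] = [v_5,v_6] − [v_3,v_6] + [v_3,v_5],
  ∂[v_0,v_7,v_8] = [v_7,v_8] − [v_0,v_8] + [v_0,v_7].
The 27×18 boundary matrix has rank 18 and Smith normal form diag(1,1,1,1,1,1,1,1,1,1,1,1,1,1,1,1,1,2).

Now H_k = ker ∂_k / im ∂_{k+1}, so:

  H_0: rank C_0 − rank ∂_1 = 9 − 8 = 1, and the invariant factors of ∂_1 are all 1, so H_0 ≅ Z.
  H_1: rank ker ∂_1 − rank ∂_2 = (27 − 8) − 18 = 1, and ∂_2 has invariant factor 2 > 1, so H_1 ≅ Z ⊕ Z/2Z.
  H_2: rank ker ∂_2 − rank ∂_3 = (18 − 18) − 0 = 0, and there is no ∂_3, so H_2 ≅ 0.

H_0 = Z,  H_1 = Z ⊕ Z/2Z,  H_2 = 0.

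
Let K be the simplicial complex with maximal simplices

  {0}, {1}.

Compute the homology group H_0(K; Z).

H_0 = Z^2.

Take the total order 0 < 1 on the vertex set. Then K (dimension 0) consists of the simplices:

  0-simplices (2): [0], [1]

so the chain groups are C_0 ≅ Z^2.

From H_k ≅ ker(∂_k) / im(∂_{k+1}) we obtain:

  H_0: rank C_0 − rank ∂_1 = 2 − 0 = 2, and there is no ∂_1, so H_0 = Z^2.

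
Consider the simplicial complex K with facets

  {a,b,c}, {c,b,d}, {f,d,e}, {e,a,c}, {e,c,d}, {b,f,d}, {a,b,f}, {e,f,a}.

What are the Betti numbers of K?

Fix the vertex order a < b < c < d < e < f and write every simplex with vertices in increasing order. Then dim K = 2 and the simplices of K are:

  0-simplices (6): a, b, c, d, e, f
  1-simplices (12): ab, ac, ae, af, bc, bd, bf, cd, ce, de, df, ef
  2-simplices (8): abc, abf, ace, aef, bcd, bdf, cde, def

giving chain groups C_0 ≅ Z^6, C_1 ≅ Z^12, C_2 ≅ Z^8.

The boundary map ∂_1: C_1 → C_0 sends each edge [p,q] (with p < q) to q − p. For instance
  ∂ef = f − e.
This gives a 6×12 integer matrix of rank 5; reducing to Smith normal form yields diagonal entries (1,1,1,1,1).

Boundary ∂_2: C_2 → C_1 acts by ∂[p,q,r] = [q,r] − [p,r] + [p,q]. For instance
  ∂abf = bf − af + ab,
  ∂aef = ef − af + ae.
This gives a 12×8 integer matrix of rank 7; reducing to Smith normal form yields diagonal entries (1,1,1,1,1,1,1).

Reading off H_k = ker ∂_k / im ∂_{k+1}:

  H_0: rank C_0 − rank ∂_1 = 6 − 5 = 1, and the invariant factors of ∂_1 are all 1, so H_0 ≅ Z.
  H_1: rank ker ∂_1 − rank ∂_2 = (12 − 5) − 7 = 0, and the invariant factors of ∂_2 are all 1, so H_1 ≅ 0.
  H_2: rank ker ∂_2 − rank ∂_3 = (8 − 7) − 0 = 1, and there is no ∂_3, so H_2 ≅ Z.

As a check, the Euler characteristic is 6 − 12 + 8 = 2, which agrees with 1 − 0 + 1 = 2.

Hence the Betti numbers are b_0 = 1, b_1 = 0, b_2 = 1.

b_0 = 1, b_1 = 0, b_2 = 1.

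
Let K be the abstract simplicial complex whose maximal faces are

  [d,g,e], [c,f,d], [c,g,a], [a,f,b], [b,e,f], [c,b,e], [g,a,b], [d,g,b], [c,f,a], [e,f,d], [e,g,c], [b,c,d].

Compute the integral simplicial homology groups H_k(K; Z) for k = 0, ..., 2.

H_0 ≅ Z,  H_1 ≅ Z/2,  H_2 = 0.

Fix the vertex order a < b < c < d < e < f < g and write every simplex with vertices in increasing order. Then dim K = 2 and the simplices of K are:

  0-simplices (7): a, b, c, d, e, f, g
  1-simplices (18): ab, ac, af, ag, bc, bd, be, bf, bg, cd, ce, cf, cg, de, df, dg, ef, eg
  2-simplices (12): abf, abg, acf, acg, bcd, bce, bdg, bef, cdf, ceg, def, deg

so the chain groups are C_0 ≅ Z^7, C_1 ≅ Z^18, C_2 ≅ Z^12.

The boundary map ∂_1: C_1 → C_0 sends each edge [p,q] (with p < q) to q − p.
This gives a 7×18 integer matrix of rank 6; reducing to Smith normal form yields diagonal entries (1,1,1,1,1,1).

Boundary ∂_2: C_2 → C_1 maps a triangle to the signed sum of its edges. For instance
  ∂bef = ef − bf + be,
  ∂deg = eg − dg + de.
The 18×12 boundary matrix has rank 12 and Smith normal form diag(1,1,1,1,1,1,1,1,1,1,1,2).

Reading off H_k = ker ∂_k / im ∂_{k+1}:

  H_0: rank C_0 − rank ∂_1 = 7 − 6 = 1, and the invariant factors of ∂_1 are all 1, so H_0 = Z.
  H_1: rank ker ∂_1 − rank ∂_2 = (18 − 6) − 12 = 0, and ∂_2 has invariant factor 2 > 1, so H_1 = Z/2.
  H_2: rank ker ∂_2 − rank ∂_3 = (12 − 12) − 0 = 0, and there is no ∂_3, so H_2 = 0.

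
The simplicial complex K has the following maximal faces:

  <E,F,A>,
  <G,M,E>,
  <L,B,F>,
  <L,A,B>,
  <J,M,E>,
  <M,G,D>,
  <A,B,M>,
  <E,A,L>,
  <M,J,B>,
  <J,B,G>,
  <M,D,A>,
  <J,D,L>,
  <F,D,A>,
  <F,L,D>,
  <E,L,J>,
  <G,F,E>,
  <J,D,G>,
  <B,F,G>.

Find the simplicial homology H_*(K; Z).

We work with the vertex ordering A < B < D < E < F < G < J < L < M. The simplices of K, each written with vertices in increasing order, are:

  0-simplices (9): A, B, D, E, F, G, J, L, M
  1-simplices (27): AB, AD, AE, AF, AL, AM, BF, BG, BJ, BL, BM, DF, DG, DJ, DL, DM, EF, EG, EJ, EL, EM, FG, FL, GJ, GM, JL, JM
  2-simplices (18): ABL, ABM, ADF, ADM, AEF, AEL, BFG, BFL, BGJ, BJM, DFL, DGJ, DGM, DJL, EFG, EGM, EJL, EJM

giving chain groups C_0 ≅ Z^9, C_1 ≅ Z^27, C_2 ≅ Z^18.

Boundary ∂_1: C_1 → C_0 maps an edge to its endpoints' difference, ∂[p,q] = q − p. For instance
  ∂EM = M − E.
As a 9×27 matrix over Z this has rank 8, with invariant factors (1,1,1,1,1,1,1,1).

∂_2: C_2 → C_1 maps a triangle to the signed sum of its edges. For instance
  ∂ADM = DM − AM + AD,
  ∂BJM = JM − BM + BJ.
As a 27×18 matrix over Z this has rank 18, with invariant factors (1,1,1,1,1,1,1,1,1,1,1,1,1,1,1,1,1,2).

Now H_k = ker ∂_k / im ∂_{k+1}, so:

  H_0: rank C_0 − rank ∂_1 = 9 − 8 = 1, and the invariant factors of ∂_1 are all 1, so H_0 = Z.
  H_1: rank ker ∂_1 − rank ∂_2 = (27 − 8) − 18 = 1, and ∂_2 has invariant factor 2 > 1, so H_1 = Z ⊕ Z_2.
  H_2: rank ker ∂_2 − rank ∂_3 = (18 − 18) − 0 = 0, and there is no ∂_3, so H_2 = 0.

H_0 ≅ Z,  H_1 ≅ Z ⊕ Z_2,  H_2 = 0.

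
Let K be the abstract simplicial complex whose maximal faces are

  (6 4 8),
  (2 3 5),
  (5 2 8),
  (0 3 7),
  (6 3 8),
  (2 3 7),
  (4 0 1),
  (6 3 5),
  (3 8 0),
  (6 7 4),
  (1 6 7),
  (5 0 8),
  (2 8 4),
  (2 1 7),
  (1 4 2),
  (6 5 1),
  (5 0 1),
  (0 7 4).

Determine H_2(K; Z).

Fix the vertex order 0 < 1 < 2 < 3 < 4 < 5 < 6 < 7 < 8 and write every simplex with vertices in increasing order. Then dim K = 2 and the simplices of K are:

  0-simplices (9): [0], [1], [2], [3], [4], [5], [6], [7], [8]
  1-simplices (27): (27 of them)
  2-simplices (18): [0,1,4], [0,1,5], [0,3,7], [0,3,8], [0,4,7], [0,5,8], [1,2,4], [1,2,7], [1,5,6], [1,6,7], [2,3,5], [2,3,7], [2,4,8], [2,5,8], [3,5,6], [3,6,8], [4,6,7], [4,6,8]

giving chain groups C_0 ≅ Z^9, C_1 ≅ Z^27, C_2 ≅ Z^18.

Boundary ∂_1: C_1 → C_0 is given by ∂[p,q] = [q] − [p].
This gives a 9×27 integer matrix of rank 8; reducing to Smith normal form yields diagonal entries (1,1,1,1,1,1,1,1).

The boundary map ∂_2: C_2 → C_1 sends each 2-simplex [p,q,r] to [q,r] − [p,r] + [p,q]. For instance
  ∂[2,3,7] = [3,7] − [2,7] + [2,3],
  ∂[0,1,4] = [1,4] − [0,4] + [0,1].
The resulting 27×18 matrix has rank 18, and its Smith normal form has invariant factors (1,1,1,1,1,1,1,1,1,1,1,1,1,1,1,1,1,2).

Now H_k = ker ∂_k / im ∂_{k+1}, so:

  H_2: rank ker ∂_2 − rank ∂_3 = (18 − 18) − 0 = 0, and there is no ∂_3, so H_2 = 0.

H_2 = 0.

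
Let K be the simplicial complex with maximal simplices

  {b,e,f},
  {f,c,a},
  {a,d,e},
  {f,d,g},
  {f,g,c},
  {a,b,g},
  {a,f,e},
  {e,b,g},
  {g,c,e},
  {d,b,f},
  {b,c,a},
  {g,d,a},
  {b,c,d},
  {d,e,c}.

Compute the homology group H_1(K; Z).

H_1 ≅ Z^2.

Take the total order a < b < c < d < e < f < g on the vertex set. Then K (dimension 2) consists of the simplices:

  0-simplices (7): a, b, c, d, e, f, g
  1-simplices (21): ab, ac, ad, ae, af, ag, bc, bd, be, bf, bg, cd, ce, cf, cg, de, df, dg, ef, eg, fg
  2-simplices (14): abc, abg, acf, ade, adg, aef, bcd, bdf, bef, beg, cde, ceg, cfg, dfg

so the chain groups are C_0 ≅ Z^7, C_1 ≅ Z^21, C_2 ≅ Z^14.

The boundary map ∂_1: C_1 → C_0 maps an edge to its endpoints' difference, ∂[p,q] = q − p. For instance
  ∂ef = f − e.
This gives a 7×21 integer matrix of rank 6; reducing to Smith normal form yields diagonal entries (1,1,1,1,1,1).

Boundary ∂_2: C_2 → C_1 maps a triangle to the signed sum of its edges. For instance
  ∂cde = de − ce + cd,
  ∂abc = bc − ac + ab.
This gives a 21×14 integer matrix of rank 13; reducing to Smith normal form yields diagonal entries (1,1,1,1,1,1,1,1,1,1,1,1,1).

Reading off H_k = ker ∂_k / im ∂_{k+1}:

  H_1: rank ker ∂_1 − rank ∂_2 = (21 − 6) − 13 = 2, and the invariant factors of ∂_2 are all 1, so H_1 = Z^2.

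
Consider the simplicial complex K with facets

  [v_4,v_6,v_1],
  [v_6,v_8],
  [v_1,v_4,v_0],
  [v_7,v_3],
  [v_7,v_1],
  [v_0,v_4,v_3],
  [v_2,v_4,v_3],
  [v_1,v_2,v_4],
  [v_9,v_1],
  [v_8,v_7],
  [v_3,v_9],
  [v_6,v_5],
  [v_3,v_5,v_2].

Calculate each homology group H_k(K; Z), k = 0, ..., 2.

Fix the vertex order v_0 < v_1 < v_2 < v_3 < v_4 < v_5 < v_6 < v_7 < v_8 < v_9 and write every simplex with vertices in increasing order. Then dim K = 2 and the simplices of K are:

  0-simplices (10): [v_0], [v_1], [v_2], [v_3], [v_4], [v_5], [v_6], [v_7], [v_8], [v_9]
  1-simplices (19): (19 of them)
  2-simplices (6): [v_0,v_1,v_4], [v_0,v_3,v_4], [v_1,v_2,v_4], [v_1,v_4,v_6], [v_2,v_3,v_4], [v_2,v_3,v_5]

Hence C_0 ≅ Z^10, C_1 ≅ Z^19, C_2 ≅ Z^6.

The boundary map ∂_1: C_1 → C_0 sends each edge [p,q] (with p < q) to q − p.
As a 10×19 matrix over Z this has rank 9, with invariant factors (1,1,1,1,1,1,1,1,1).

The boundary map ∂_2: C_2 → C_1 maps a triangle to the signed sum of its edges. For instance
  ∂[v_2,v_3,v_4] = [v_3,v_4] − [v_2,v_4] + [v_2,v_3],
  ∂[v_2,v_3,v_5] = [v_3,v_5] − [v_2,v_5] + [v_2,v_3].
This gives a 19×6 integer matrix of rank 6; reducing to Smith normal form yields diagonal entries (1,1,1,1,1,1).

Computing H_k = (kernel of ∂_k) / (image of ∂_{k+1}):

  H_0: rank C_0 − rank ∂_1 = 10 − 9 = 1, and the invariant factors of ∂_1 are all 1, so H_0 = Z.
  H_1: rank ker ∂_1 − rank ∂_2 = (19 − 9) − 6 = 4, and the invariant factors of ∂_2 are all 1, so H_1 = Z^4.
  H_2: rank ker ∂_2 − rank ∂_3 = (6 − 6) − 0 = 0, and there is no ∂_3, so H_2 = 0.

H_0 ≅ Z,  H_1 ≅ Z^4,  H_2 = 0.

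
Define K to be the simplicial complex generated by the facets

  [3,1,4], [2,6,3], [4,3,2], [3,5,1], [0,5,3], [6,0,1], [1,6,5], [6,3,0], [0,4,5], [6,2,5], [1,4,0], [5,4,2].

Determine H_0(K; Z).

Fix the vertex order 0 < 1 < 2 < 3 < 4 < 5 < 6 and write every simplex with vertices in increasing order. Then dim K = 2 and the simplices of K are:

  0-simplices (7): [0], [1], [2], [3], [4], [5], [6]
  1-simplices (18): [0,1], [0,3], [0,4], [0,5], [0,6], [1,3], [1,4], [1,5], [1,6], [2,3], [2,4], [2,5], [2,6], [3,4], [3,5], [3,6], [4,5], [5,6]
  2-simplices (12): [0,1,4], [0,1,6], [0,3,5], [0,3,6], [0,4,5], [1,3,4], [1,3,5], [1,5,6], [2,3,4], [2,3,6], [2,4,5], [2,5,6]

so the chain groups are C_0 ≅ Z^7, C_1 ≅ Z^18, C_2 ≅ Z^12.

Boundary ∂_1: C_1 → C_0 maps an edge to its endpoints' difference, ∂[p,q] = q − p. For instance
  ∂[3,5] = [5] − [3].
The resulting 7×18 matrix has rank 6, and its Smith normal form has invariant factors (1,1,1,1,1,1).

Boundary ∂_2: C_2 → C_1 acts by ∂[p,q,r] = [q,r] − [p,r] + [p,q]. For instance
  ∂[0,3,5] = [3,5] − [0,5] + [0,3],
  ∂[2,3,6] = [3,6] − [2,6] + [2,3].
As a 18×12 matrix over Z this has rank 12, with invariant factors (1,1,1,1,1,1,1,1,1,1,1,2).

Computing H_k = (kernel of ∂_k) / (image of ∂_{k+1}):

  H_0: rank C_0 − rank ∂_1 = 7 − 6 = 1, and the invariant factors of ∂_1 are all 1, so H_0 = Z.

H_0 = Z.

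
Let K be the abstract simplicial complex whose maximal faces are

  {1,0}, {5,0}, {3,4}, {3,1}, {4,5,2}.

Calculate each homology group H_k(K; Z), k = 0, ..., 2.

H_0 ≅ Z,  H_1 ≅ Z,  H_2 = 0.

K has 6 vertices, 7 edges, 1 triangle.
rank ∂_0 = 0, rank ∂_1 = 5 ⇒ b_0 = 6 − 0 − 5 = 1; all invariant factors of ∂_1 are 1 so no torsion. So H_0 = Z.
rank ∂_1 = 5, rank ∂_2 = 1 ⇒ b_1 = 7 − 5 − 1 = 1; all invariant factors of ∂_2 are 1 so no torsion. So H_1 = Z.
rank ∂_2 = 1, rank ∂_3 = 0 ⇒ b_2 = 1 − 1 − 0 = 0. So H_2 = 0.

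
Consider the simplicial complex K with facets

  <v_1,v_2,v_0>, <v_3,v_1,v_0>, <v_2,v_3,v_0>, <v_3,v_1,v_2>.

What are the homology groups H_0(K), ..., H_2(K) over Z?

H_0 ≅ Z,  H_1 = 0,  H_2 ≅ Z.

We work with the vertex ordering v_0 < v_1 < v_2 < v_3. The simplices of K, each written with vertices in increasing order, are:

  0-simplices (4): [v_0], [v_1], [v_2], [v_3]
  1-simplices (6): [v_0,v_1], [v_0,v_2], [v_0,v_3], [v_1,v_2], [v_1,v_3], [v_2,v_3]
  2-simplices (4): [v_0,v_1,v_2], [v_0,v_1,v_3], [v_0,v_2,v_3], [v_1,v_2,v_3]

giving chain groups C_0 ≅ Z^4, C_1 ≅ Z^6, C_2 ≅ Z^4.

∂_1: C_1 → C_0 is given by ∂[p,q] = [q] − [p]. For instance
  ∂[v_0,v_2] = [v_2] − [v_0].
The 4×6 boundary matrix has rank 3 and Smith normal form diag(1,1,1).

The boundary map ∂_2: C_2 → C_1 acts by ∂[p,q,r] = [q,r] − [p,r] + [p,q]. For instance
  ∂[v_0,v_1,v_2] = [v_1,v_2] − [v_0,v_2] + [v_0,v_1],
  ∂[v_0,v_1,v_3] = [v_1,v_3] − [v_0,v_3] + [v_0,v_1].
The resulting 6×4 matrix has rank 3, and its Smith normal form has invariant factors (1,1,1).

From H_k ≅ ker(∂_k) / im(∂_{k+1}) we obtain:

  H_0: rank C_0 − rank ∂_1 = 4 − 3 = 1, and the invariant factors of ∂_1 are all 1, so H_0 = Z.
  H_1: rank ker ∂_1 − rank ∂_2 = (6 − 3) − 3 = 0, and the invariant factors of ∂_2 are all 1, so H_1 = 0.
  H_2: rank ker ∂_2 − rank ∂_3 = (4 − 3) − 0 = 1, and there is no ∂_3, so H_2 = Z.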